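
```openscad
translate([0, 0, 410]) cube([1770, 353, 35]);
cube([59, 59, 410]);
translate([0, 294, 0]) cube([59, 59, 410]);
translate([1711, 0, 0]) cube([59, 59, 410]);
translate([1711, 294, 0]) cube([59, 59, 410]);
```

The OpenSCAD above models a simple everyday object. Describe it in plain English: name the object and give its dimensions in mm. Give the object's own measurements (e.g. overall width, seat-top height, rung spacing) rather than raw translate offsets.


A long wooden bench with a 1770 mm (x) × 353 mm (y) seat, 35 mm thick, its top surface 445 mm above the floor. Four 59 mm square legs at the seat corners, flush with the edges, run from z = 0 to the seat underside.


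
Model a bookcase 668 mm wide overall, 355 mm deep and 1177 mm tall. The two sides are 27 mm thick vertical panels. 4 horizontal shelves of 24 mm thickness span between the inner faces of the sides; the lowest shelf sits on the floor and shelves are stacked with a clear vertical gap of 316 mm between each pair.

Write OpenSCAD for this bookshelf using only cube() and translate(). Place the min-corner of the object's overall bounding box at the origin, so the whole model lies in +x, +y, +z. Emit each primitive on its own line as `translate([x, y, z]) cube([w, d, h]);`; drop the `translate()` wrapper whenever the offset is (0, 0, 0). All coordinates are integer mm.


cube([27, 355, 1177]);
translate([641, 0, 0]) cube([27, 355, 1177]);
translate([27, 0, 0]) cube([614, 355, 24]);
translate([27, 0, 340]) cube([614, 355, 24]);
translate([27, 0, 680]) cube([614, 355, 24]);
translate([27, 0, 1020]) cube([614, 355, 24]);


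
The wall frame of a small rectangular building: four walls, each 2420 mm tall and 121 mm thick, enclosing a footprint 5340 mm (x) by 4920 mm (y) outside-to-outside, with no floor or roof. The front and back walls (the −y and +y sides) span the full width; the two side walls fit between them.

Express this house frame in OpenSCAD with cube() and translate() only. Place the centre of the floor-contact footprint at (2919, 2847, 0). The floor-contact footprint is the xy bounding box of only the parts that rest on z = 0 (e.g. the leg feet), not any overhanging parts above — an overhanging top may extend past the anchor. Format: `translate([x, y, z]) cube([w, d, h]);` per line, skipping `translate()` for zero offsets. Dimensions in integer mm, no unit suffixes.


translate([249, 387, 0]) cube([5340, 121, 2420]);
translate([249, 5186, 0]) cube([5340, 121, 2420]);
translate([249, 508, 0]) cube([121, 4678, 2420]);
translate([5468, 508, 0]) cube([121, 4678, 2420]);


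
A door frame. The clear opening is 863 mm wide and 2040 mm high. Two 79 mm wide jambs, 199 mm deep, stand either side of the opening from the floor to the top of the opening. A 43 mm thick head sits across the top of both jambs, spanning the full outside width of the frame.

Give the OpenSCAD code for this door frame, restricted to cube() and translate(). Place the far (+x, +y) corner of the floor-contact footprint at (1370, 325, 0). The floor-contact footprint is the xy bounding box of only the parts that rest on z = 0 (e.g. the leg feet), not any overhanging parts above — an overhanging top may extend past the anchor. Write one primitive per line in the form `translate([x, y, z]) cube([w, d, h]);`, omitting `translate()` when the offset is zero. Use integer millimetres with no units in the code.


translate([349, 126, 0]) cube([79, 199, 2040]);
translate([1291, 126, 0]) cube([79, 199, 2040]);
translate([349, 126, 2040]) cube([1021, 199, 43]);


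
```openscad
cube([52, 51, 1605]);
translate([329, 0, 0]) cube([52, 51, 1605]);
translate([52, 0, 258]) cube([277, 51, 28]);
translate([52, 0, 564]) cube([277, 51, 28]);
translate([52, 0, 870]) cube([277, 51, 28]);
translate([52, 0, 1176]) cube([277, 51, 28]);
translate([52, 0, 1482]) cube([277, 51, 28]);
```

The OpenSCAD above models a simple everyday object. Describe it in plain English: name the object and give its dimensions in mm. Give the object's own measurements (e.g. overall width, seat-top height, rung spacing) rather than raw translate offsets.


A straight ladder. Two 52×51 mm vertical rails, 1605 mm tall, stand 381 mm apart (outside-to-outside) with their front faces coplanar on the −y side. 5 rungs, each 51 mm deep and 28 mm tall, span between the inner faces of the rails, front faces flush with the rails. The lowest rung's underside is at z = 258 mm and rungs are spaced 306 mm apart (underside to underside).


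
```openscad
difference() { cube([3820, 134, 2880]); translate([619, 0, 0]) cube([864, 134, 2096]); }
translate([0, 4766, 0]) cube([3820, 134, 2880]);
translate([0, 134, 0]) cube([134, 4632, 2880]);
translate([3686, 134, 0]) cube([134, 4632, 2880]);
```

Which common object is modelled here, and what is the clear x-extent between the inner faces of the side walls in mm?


A single room. The interior width is 3552 mm.

Four walls enclosing a rectangle with a door in the front wall — a room. Outside width 3820 minus two 134 mm walls gives 3552 mm.


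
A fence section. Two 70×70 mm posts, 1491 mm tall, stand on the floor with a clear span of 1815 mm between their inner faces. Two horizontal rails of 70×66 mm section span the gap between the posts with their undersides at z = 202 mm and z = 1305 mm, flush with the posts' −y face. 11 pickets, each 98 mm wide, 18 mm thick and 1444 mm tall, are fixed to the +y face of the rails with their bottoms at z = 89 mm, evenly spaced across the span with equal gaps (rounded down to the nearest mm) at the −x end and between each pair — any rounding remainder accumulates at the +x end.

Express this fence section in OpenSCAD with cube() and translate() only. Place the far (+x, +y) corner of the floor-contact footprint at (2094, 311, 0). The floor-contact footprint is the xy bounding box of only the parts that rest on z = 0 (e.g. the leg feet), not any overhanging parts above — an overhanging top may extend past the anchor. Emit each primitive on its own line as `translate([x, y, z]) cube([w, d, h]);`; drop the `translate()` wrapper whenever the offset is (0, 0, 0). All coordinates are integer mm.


translate([139, 241, 0]) cube([70, 70, 1491]);
translate([2024, 241, 0]) cube([70, 70, 1491]);
translate([209, 241, 202]) cube([1815, 70, 66]);
translate([209, 241, 1305]) cube([1815, 70, 66]);
translate([270, 311, 89]) cube([98, 18, 1444]);
translate([429, 311, 89]) cube([98, 18, 1444]);
translate([588, 311, 89]) cube([98, 18, 1444]);
translate([747, 311, 89]) cube([98, 18, 1444]);
translate([906, 311, 89]) cube([98, 18, 1444]);
translate([1065, 311, 89]) cube([98, 18, 1444]);
translate([1224, 311, 89]) cube([98, 18, 1444]);
translate([1383, 311, 89]) cube([98, 18, 1444]);
translate([1542, 311, 89]) cube([98, 18, 1444]);
translate([1701, 311, 89]) cube([98, 18, 1444]);
translate([1860, 311, 89]) cube([98, 18, 1444]);


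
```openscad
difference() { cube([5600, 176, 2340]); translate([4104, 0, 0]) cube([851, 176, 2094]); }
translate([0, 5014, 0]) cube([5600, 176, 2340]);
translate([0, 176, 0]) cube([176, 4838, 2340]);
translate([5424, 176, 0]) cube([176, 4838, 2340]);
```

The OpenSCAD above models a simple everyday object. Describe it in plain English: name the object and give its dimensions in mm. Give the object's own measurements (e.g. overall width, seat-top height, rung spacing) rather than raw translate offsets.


A single room: four walls, each 2340 mm tall and 176 mm thick, enclosing an outside footprint 5600×5190 mm (x × y), no floor or roof. The front and back walls (−y and +y sides) run the full x-width; the side walls fit between their inner faces. A door opening 851 mm wide and 2094 mm tall is cut through the front wall from the floor up, its −x edge 4104 mm from the wall's −x end.


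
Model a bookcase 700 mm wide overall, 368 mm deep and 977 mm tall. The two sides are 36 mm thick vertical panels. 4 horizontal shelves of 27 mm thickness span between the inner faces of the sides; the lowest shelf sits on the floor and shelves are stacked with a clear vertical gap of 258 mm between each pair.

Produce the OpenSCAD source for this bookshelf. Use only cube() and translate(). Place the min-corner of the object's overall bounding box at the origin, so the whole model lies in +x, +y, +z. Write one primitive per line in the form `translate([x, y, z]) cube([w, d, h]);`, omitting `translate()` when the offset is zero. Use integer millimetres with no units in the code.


cube([36, 368, 977]);
translate([664, 0, 0]) cube([36, 368, 977]);
translate([36, 0, 0]) cube([628, 368, 27]);
translate([36, 0, 285]) cube([628, 368, 27]);
translate([36, 0, 570]) cube([628, 368, 27]);
translate([36, 0, 855]) cube([628, 368, 27]);


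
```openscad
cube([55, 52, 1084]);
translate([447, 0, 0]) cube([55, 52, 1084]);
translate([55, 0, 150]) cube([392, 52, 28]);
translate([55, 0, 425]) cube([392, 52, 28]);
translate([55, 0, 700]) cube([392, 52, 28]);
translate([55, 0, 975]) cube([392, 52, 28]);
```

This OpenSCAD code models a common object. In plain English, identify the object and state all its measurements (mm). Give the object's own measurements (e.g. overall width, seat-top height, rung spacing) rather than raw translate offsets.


A straight ladder. Two 55×52 mm vertical rails, 1084 mm tall, stand 502 mm apart (outside-to-outside) with their front faces coplanar on the −y side. 4 rungs, each 52 mm deep and 28 mm tall, span between the inner faces of the rails, front faces flush with the rails. The lowest rung's underside is at z = 150 mm and rungs are spaced 275 mm apart (underside to underside).


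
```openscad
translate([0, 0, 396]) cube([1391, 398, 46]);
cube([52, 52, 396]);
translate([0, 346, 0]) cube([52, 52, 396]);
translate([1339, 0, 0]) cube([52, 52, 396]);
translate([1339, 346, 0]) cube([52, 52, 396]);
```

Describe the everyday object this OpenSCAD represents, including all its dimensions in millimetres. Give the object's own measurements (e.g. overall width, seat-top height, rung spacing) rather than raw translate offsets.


A long wooden bench with a 1391 mm (x) × 398 mm (y) seat, 46 mm thick, its top surface 442 mm above the floor. Four 52 mm square legs at the seat corners, flush with the edges, run from z = 0 to the seat underside.


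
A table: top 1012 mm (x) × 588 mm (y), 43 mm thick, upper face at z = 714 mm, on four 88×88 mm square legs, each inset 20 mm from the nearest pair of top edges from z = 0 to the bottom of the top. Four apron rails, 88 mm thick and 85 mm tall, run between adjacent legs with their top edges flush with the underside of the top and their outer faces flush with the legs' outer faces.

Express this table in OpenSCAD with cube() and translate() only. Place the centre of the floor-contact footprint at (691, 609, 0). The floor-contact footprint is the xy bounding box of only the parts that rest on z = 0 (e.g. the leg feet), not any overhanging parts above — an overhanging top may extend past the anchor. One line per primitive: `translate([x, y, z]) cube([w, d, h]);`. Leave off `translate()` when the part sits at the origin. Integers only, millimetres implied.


translate([185, 315, 671]) cube([1012, 588, 43]);
translate([205, 335, 0]) cube([88, 88, 671]);
translate([1089, 335, 0]) cube([88, 88, 671]);
translate([205, 795, 0]) cube([88, 88, 671]);
translate([1089, 795, 0]) cube([88, 88, 671]);
translate([293, 335, 586]) cube([796, 88, 85]);
translate([293, 795, 586]) cube([796, 88, 85]);
translate([205, 423, 586]) cube([88, 372, 85]);
translate([1089, 423, 586]) cube([88, 372, 85]);


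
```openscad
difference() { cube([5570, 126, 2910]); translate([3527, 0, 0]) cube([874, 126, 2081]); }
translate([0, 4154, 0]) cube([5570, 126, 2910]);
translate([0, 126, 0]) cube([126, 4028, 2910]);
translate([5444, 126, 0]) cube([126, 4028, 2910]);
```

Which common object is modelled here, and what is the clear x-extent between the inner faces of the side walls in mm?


A single room. The interior width is 5318 mm.

Four walls enclosing a rectangle with a door in the front wall — a room. Outside width 5570 minus two 126 mm walls gives 5318 mm.


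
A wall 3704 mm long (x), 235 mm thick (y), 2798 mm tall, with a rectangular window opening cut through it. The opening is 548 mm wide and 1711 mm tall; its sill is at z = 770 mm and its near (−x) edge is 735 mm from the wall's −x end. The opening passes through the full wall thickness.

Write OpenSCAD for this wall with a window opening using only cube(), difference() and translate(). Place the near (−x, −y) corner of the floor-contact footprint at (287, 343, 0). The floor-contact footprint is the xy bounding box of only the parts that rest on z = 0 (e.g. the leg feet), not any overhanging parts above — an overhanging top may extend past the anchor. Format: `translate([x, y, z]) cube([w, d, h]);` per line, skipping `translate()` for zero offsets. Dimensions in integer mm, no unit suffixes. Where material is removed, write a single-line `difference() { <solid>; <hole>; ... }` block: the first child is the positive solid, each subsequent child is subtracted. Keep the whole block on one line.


difference() { translate([287, 343, 0]) cube([3704, 235, 2798]); translate([1022, 343, 770]) cube([548, 235, 1711]); }


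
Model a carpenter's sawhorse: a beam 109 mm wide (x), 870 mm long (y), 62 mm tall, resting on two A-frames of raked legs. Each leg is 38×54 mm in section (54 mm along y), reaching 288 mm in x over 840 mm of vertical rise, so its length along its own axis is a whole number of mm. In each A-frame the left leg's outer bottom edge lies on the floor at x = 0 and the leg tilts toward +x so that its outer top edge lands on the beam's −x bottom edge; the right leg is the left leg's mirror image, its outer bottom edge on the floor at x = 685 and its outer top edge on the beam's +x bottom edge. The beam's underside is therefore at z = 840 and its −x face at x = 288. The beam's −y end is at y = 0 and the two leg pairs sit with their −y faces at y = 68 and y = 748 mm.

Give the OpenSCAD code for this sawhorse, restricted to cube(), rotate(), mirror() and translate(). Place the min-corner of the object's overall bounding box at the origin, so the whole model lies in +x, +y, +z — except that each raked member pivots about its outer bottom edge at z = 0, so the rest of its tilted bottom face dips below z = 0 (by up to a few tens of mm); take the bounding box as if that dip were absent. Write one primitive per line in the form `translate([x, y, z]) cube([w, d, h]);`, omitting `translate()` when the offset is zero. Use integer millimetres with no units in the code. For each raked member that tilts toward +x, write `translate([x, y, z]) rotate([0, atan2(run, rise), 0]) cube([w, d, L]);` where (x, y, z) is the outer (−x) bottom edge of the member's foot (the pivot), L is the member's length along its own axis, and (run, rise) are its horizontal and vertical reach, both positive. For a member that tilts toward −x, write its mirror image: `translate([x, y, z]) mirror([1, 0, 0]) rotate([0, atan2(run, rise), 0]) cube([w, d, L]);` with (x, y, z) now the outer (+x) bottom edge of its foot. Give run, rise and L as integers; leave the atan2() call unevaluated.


// leg length = √(288² + 840²) = 888
// right-leg outer foot x = 2·288 + 109 = 685
// beam min-corner = (288, 0, 840)
translate([288, 0, 840]) cube([109, 870, 62]);
translate([0, 68, 0]) rotate([0, atan2(288, 840), 0]) cube([38, 54, 888]);
translate([685, 68, 0]) mirror([1, 0, 0]) rotate([0, atan2(288, 840), 0]) cube([38, 54, 888]);
translate([0, 748, 0]) rotate([0, atan2(288, 840), 0]) cube([38, 54, 888]);
translate([685, 748, 0]) mirror([1, 0, 0]) rotate([0, atan2(288, 840), 0]) cube([38, 54, 888]);


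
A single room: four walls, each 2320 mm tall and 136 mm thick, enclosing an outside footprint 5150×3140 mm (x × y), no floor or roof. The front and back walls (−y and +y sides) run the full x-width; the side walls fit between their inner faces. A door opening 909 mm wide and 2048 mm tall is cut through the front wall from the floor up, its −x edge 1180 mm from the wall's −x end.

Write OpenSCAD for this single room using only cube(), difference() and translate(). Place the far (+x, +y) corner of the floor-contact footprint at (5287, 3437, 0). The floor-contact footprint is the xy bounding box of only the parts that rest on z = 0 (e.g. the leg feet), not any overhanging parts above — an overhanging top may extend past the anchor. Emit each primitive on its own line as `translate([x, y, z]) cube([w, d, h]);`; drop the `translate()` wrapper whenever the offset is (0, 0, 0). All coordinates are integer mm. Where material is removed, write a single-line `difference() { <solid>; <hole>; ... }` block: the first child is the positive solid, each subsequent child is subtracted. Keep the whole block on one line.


difference() { translate([137, 297, 0]) cube([5150, 136, 2320]); translate([1317, 297, 0]) cube([909, 136, 2048]); }
translate([137, 3301, 0]) cube([5150, 136, 2320]);
translate([137, 433, 0]) cube([136, 2868, 2320]);
translate([5151, 433, 0]) cube([136, 2868, 2320]);


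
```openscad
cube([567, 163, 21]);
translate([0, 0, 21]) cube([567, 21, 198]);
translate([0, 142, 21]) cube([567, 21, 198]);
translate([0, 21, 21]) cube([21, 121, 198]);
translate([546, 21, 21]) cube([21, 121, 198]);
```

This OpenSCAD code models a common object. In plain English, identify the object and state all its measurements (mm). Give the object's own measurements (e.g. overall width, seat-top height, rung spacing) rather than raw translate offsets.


An open-topped rectangular box: outside dimensions 567×163×219 mm, with a uniform wall and base thickness of 21 mm. The base is a full 567×163 slab on the floor; four walls sit on top of the base. The front and back walls (the −y and +y sides) span the full width; the two side walls fit between them.


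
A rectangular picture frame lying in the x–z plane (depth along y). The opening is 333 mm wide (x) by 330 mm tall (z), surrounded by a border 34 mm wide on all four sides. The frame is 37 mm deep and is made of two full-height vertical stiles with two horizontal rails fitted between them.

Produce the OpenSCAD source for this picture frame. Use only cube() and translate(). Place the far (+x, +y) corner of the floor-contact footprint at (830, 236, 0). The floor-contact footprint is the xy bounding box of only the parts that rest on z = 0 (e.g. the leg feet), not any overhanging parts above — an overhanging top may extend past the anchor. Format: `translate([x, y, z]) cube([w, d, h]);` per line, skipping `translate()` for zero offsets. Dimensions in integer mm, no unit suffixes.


translate([429, 199, 0]) cube([34, 37, 398]);
translate([796, 199, 0]) cube([34, 37, 398]);
translate([463, 199, 0]) cube([333, 37, 34]);
translate([463, 199, 364]) cube([333, 37, 34]);


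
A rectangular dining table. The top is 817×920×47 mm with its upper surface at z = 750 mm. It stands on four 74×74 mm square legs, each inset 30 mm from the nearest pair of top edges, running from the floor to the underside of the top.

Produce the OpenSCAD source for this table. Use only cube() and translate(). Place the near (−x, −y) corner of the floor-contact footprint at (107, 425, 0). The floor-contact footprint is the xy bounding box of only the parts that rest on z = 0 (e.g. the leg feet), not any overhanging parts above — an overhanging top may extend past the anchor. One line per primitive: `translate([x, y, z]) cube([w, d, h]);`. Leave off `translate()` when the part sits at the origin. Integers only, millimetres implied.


translate([77, 395, 703]) cube([817, 920, 47]);
translate([107, 425, 0]) cube([74, 74, 703]);
translate([790, 425, 0]) cube([74, 74, 703]);
translate([107, 1211, 0]) cube([74, 74, 703]);
translate([790, 1211, 0]) cube([74, 74, 703]);


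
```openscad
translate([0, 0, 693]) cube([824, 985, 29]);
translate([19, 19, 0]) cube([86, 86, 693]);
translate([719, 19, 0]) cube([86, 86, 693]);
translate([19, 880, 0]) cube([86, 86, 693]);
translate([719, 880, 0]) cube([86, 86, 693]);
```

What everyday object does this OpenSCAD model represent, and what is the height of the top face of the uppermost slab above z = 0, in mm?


A table. The table height is 722 mm.

A 824×985×29 slab sits at z = 693 on four 86 mm square posts — a table. The top surface is at 693 + 29 = 722 mm.


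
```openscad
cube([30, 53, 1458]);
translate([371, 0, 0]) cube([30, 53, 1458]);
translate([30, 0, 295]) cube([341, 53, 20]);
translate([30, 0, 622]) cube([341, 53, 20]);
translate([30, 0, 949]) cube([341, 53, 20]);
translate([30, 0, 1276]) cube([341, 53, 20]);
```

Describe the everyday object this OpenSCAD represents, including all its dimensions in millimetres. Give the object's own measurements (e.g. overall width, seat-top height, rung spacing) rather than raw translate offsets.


A straight ladder. Two 30×53 mm vertical rails, 1458 mm tall, stand 401 mm apart (outside-to-outside) with their front faces coplanar on the −y side. 4 rungs, each 53 mm deep and 20 mm tall, span between the inner faces of the rails, front faces flush with the rails. The lowest rung's underside is at z = 295 mm and rungs are spaced 327 mm apart (underside to underside).


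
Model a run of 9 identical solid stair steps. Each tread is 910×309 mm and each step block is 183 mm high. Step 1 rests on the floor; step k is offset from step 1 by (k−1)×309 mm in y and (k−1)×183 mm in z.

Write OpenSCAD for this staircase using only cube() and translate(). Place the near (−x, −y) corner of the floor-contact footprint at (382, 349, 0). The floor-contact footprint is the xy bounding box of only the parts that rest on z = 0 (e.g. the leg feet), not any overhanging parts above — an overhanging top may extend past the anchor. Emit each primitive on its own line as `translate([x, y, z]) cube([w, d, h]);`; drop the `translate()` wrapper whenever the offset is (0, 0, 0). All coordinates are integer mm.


translate([382, 349, 0]) cube([910, 309, 183]);
translate([382, 658, 183]) cube([910, 309, 183]);
translate([382, 967, 366]) cube([910, 309, 183]);
translate([382, 1276, 549]) cube([910, 309, 183]);
translate([382, 1585, 732]) cube([910, 309, 183]);
translate([382, 1894, 915]) cube([910, 309, 183]);
translate([382, 2203, 1098]) cube([910, 309, 183]);
translate([382, 2512, 1281]) cube([910, 309, 183]);
translate([382, 2821, 1464]) cube([910, 309, 183]);


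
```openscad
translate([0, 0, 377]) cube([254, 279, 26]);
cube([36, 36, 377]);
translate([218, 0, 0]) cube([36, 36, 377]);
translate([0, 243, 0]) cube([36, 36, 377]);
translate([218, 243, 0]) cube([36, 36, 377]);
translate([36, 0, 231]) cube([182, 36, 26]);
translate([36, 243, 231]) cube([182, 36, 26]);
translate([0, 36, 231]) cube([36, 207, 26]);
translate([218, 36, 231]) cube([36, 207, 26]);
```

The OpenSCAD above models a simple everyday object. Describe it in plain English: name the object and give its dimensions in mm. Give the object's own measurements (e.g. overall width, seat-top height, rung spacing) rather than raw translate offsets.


A simple wooden stool: a rectangular seat 254 mm (x) by 279 mm (y), 26 mm thick, top face at z = 403 mm, on four square legs, each 36×36 mm in cross-section. The legs rest on z = 0, each flush with a corner of the seat. Four stretchers, 36 mm wide and 26 mm tall, connect adjacent legs with their undersides at z = 231 mm, each running between the inner faces of the legs it joins and aligned with the legs' outer faces on the other axis.


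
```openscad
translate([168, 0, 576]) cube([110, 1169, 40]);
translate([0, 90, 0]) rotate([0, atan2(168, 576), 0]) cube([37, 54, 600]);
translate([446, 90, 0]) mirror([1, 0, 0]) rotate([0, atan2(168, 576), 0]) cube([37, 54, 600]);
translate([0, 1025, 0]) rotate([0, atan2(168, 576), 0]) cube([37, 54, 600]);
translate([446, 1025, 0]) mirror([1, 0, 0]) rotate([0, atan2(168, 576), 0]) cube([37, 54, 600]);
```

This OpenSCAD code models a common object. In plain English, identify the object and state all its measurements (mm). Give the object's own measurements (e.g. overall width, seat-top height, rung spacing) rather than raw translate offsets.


A sawhorse. A 110×1169×40 mm beam (x, y, z) sits on two A-frame leg pairs. Each pair is two raked legs of 37×54 mm section (54 mm along y) splaying symmetrically in x. Each leg rises 576 mm vertically over 168 mm of horizontal reach and is 600 mm long along its own axis. Every leg's outer bottom edge rests on the floor and its outer top edge meets a bottom edge of the beam — the left legs (tilting toward +x) meet the beam's −x bottom edge, the right legs (their mirror images, tilting toward −x) meet its +x bottom edge — so the leg tops tuck under the beam, the beam's underside is 576 mm above the floor, and the feet are 446 mm apart outside-to-outside with the beam centred between them. The two leg pairs are set in 90 mm from either end of the beam.


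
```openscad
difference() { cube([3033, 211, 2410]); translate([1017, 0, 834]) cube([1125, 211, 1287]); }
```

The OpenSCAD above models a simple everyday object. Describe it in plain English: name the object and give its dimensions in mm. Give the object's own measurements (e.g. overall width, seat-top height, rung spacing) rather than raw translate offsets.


A wall 3033 mm long (x), 211 mm thick (y), 2410 mm tall, with a rectangular window opening cut through it. The opening is 1125 mm wide and 1287 mm tall; its sill is at z = 834 mm and its near (−x) edge is 1017 mm from the wall's −x end. The opening passes through the full wall thickness.


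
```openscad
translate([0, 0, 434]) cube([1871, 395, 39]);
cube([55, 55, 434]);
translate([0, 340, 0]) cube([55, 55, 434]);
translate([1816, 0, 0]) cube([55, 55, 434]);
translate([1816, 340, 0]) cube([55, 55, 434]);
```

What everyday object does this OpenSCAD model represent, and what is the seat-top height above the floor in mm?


A bench. The seat-top height is 473 mm.

A long slab on four corner posts — a bench. The slab sits at z = 434 with thickness 39, so the top is 434 + 39 = 473 mm.


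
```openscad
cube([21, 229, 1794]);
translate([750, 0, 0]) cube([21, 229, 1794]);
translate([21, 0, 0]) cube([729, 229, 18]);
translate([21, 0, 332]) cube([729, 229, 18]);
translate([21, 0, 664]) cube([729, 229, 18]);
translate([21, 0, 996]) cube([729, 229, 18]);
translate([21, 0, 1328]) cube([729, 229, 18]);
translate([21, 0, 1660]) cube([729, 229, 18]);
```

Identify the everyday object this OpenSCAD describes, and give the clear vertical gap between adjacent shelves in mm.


A bookshelf. The clear shelf gap is 314 mm.

Two tall side panels with 6 horizontal boards between them — a bookshelf. The first two shelf undersides are at z = 0 and z = 332; with shelf thickness 18, the clear gap is 332 − 0 − 18 = 314 mm.


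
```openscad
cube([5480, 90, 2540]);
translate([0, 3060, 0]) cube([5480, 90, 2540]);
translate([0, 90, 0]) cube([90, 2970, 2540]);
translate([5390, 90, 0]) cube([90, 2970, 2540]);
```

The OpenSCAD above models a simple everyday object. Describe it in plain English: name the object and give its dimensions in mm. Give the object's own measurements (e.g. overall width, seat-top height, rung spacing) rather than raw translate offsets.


The wall frame of a small rectangular building: four walls, each 2540 mm tall and 90 mm thick, enclosing a footprint 5480 mm (x) by 3150 mm (y) outside-to-outside, with no floor or roof. The front and back walls (the −y and +y sides) span the full width; the two side walls fit between them.


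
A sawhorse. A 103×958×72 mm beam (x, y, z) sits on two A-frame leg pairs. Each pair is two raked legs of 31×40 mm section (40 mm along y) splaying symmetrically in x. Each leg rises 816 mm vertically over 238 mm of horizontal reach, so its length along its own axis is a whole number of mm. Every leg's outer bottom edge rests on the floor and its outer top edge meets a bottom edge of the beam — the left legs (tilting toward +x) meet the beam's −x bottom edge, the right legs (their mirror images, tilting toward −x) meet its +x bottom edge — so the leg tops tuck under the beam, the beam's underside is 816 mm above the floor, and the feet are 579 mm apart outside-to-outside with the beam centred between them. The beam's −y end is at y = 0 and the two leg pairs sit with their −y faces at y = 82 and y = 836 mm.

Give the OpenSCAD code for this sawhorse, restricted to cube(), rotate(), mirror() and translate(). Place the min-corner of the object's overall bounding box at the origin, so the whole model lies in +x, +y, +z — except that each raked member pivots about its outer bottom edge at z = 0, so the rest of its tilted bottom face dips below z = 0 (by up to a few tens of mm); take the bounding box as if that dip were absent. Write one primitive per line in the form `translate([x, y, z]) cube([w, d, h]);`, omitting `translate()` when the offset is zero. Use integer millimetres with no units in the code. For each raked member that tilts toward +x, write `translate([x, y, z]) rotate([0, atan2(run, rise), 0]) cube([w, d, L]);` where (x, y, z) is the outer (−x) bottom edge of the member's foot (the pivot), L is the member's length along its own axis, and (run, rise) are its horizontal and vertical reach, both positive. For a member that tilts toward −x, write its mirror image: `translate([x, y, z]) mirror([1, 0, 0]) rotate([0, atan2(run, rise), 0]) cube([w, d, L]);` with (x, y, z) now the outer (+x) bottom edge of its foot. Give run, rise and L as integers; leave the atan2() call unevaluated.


translate([238, 0, 816]) cube([103, 958, 72]);
translate([0, 82, 0]) rotate([0, atan2(238, 816), 0]) cube([31, 40, 850]);
translate([579, 82, 0]) mirror([1, 0, 0]) rotate([0, atan2(238, 816), 0]) cube([31, 40, 850]);
translate([0, 836, 0]) rotate([0, atan2(238, 816), 0]) cube([31, 40, 850]);
translate([579, 836, 0]) mirror([1, 0, 0]) rotate([0, atan2(238, 816), 0]) cube([31, 40, 850]);


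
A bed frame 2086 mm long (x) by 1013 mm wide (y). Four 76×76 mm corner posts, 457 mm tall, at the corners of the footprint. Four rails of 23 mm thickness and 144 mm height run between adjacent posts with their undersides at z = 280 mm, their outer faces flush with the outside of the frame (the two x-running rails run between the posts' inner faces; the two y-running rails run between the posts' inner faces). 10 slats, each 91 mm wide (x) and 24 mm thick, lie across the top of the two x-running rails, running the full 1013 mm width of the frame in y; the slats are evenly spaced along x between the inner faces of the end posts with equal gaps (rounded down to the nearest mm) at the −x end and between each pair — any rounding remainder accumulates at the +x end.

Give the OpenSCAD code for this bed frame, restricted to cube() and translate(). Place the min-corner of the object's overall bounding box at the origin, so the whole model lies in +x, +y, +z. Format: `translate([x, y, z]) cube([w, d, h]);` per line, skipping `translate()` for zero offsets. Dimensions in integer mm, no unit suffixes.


cube([76, 76, 457]);
translate([0, 937, 0]) cube([76, 76, 457]);
translate([2010, 0, 0]) cube([76, 76, 457]);
translate([2010, 937, 0]) cube([76, 76, 457]);
translate([76, 0, 280]) cube([1934, 23, 144]);
translate([76, 990, 280]) cube([1934, 23, 144]);
translate([0, 76, 280]) cube([23, 861, 144]);
translate([2063, 76, 280]) cube([23, 861, 144]);
translate([169, 0, 424]) cube([91, 1013, 24]);
translate([353, 0, 424]) cube([91, 1013, 24]);
translate([537, 0, 424]) cube([91, 1013, 24]);
translate([721, 0, 424]) cube([91, 1013, 24]);
translate([905, 0, 424]) cube([91, 1013, 24]);
translate([1089, 0, 424]) cube([91, 1013, 24]);
translate([1273, 0, 424]) cube([91, 1013, 24]);
translate([1457, 0, 424]) cube([91, 1013, 24]);
translate([1641, 0, 424]) cube([91, 1013, 24]);
translate([1825, 0, 424]) cube([91, 1013, 24]);


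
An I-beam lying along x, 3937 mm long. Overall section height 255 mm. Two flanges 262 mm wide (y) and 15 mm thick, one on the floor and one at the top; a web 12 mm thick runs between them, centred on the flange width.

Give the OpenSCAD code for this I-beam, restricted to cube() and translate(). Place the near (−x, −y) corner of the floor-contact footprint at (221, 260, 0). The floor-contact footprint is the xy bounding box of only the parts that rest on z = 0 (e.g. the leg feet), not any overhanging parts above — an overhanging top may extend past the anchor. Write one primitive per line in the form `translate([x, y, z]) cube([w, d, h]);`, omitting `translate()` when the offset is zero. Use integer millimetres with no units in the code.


translate([221, 260, 0]) cube([3937, 262, 15]);
translate([221, 385, 15]) cube([3937, 12, 225]);
translate([221, 260, 240]) cube([3937, 262, 15]);


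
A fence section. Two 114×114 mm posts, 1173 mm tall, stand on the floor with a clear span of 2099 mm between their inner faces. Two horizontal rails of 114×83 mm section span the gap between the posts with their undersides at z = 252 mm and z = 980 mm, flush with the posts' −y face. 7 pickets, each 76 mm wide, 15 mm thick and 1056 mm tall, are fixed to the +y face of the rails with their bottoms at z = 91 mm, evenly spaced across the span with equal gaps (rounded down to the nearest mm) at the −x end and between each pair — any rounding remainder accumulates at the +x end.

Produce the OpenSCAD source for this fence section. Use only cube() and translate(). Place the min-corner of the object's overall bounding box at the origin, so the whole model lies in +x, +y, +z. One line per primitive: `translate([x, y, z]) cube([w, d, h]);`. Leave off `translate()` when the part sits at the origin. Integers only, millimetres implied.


cube([114, 114, 1173]);
translate([2213, 0, 0]) cube([114, 114, 1173]);
translate([114, 0, 252]) cube([2099, 114, 83]);
translate([114, 0, 980]) cube([2099, 114, 83]);
translate([309, 114, 91]) cube([76, 15, 1056]);
translate([580, 114, 91]) cube([76, 15, 1056]);
translate([851, 114, 91]) cube([76, 15, 1056]);
translate([1122, 114, 91]) cube([76, 15, 1056]);
translate([1393, 114, 91]) cube([76, 15, 1056]);
translate([1664, 114, 91]) cube([76, 15, 1056]);
translate([1935, 114, 91]) cube([76, 15, 1056]);


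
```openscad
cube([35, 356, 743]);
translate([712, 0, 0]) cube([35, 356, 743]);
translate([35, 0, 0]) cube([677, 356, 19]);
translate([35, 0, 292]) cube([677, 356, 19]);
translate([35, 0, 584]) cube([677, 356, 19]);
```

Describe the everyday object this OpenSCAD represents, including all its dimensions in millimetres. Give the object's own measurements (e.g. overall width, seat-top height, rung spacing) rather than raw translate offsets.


An open bookshelf. Two side panels, each 35 mm thick, 356 mm deep and 743 mm tall, stand 747 mm apart (outside-to-outside). Between them sit 3 shelves, each 19 mm thick and 356 mm deep, spanning the full gap between the sides. The bottom shelf rests on the floor (its underside at z = 0) and the clear gap between one shelf's top and the next shelf's underside is 273 mm.


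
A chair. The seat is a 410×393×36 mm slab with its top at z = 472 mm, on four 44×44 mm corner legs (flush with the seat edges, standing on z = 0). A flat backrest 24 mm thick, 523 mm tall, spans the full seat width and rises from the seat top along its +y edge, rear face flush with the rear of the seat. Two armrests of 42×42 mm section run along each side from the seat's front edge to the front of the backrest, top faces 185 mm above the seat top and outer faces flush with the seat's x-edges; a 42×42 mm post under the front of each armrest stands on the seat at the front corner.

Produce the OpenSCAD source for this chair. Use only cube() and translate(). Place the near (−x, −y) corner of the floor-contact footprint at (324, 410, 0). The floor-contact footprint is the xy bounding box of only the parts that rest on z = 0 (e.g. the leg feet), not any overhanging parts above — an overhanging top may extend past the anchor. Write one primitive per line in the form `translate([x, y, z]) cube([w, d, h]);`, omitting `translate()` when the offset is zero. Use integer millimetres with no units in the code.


// leg_h = 472 - 36 = 436
// arm post h = 185 - 42 = 143
translate([324, 410, 436]) cube([410, 393, 36]);
translate([324, 410, 0]) cube([44, 44, 436]);
translate([690, 410, 0]) cube([44, 44, 436]);
translate([324, 759, 0]) cube([44, 44, 436]);
translate([690, 759, 0]) cube([44, 44, 436]);
translate([324, 779, 472]) cube([410, 24, 523]);
translate([324, 410, 615]) cube([42, 369, 42]);
translate([692, 410, 615]) cube([42, 369, 42]);
translate([324, 410, 472]) cube([42, 42, 143]);
translate([692, 410, 472]) cube([42, 42, 143]);


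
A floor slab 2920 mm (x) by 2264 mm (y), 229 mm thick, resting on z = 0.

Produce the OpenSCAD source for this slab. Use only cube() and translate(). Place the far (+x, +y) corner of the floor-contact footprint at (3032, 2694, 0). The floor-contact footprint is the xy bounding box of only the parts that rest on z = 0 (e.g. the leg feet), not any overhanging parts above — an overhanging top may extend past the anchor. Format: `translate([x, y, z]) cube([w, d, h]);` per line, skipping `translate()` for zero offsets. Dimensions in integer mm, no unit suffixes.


translate([112, 430, 0]) cube([2920, 2264, 229]);


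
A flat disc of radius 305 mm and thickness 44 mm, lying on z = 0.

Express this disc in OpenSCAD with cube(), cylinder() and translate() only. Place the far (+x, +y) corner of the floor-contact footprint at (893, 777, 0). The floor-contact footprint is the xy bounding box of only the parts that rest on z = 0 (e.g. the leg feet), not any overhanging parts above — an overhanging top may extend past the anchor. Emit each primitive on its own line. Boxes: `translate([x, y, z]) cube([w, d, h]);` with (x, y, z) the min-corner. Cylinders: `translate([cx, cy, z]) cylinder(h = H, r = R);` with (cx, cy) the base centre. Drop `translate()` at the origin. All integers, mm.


translate([588, 472, 0]) cylinder(h = 44, r = 305);


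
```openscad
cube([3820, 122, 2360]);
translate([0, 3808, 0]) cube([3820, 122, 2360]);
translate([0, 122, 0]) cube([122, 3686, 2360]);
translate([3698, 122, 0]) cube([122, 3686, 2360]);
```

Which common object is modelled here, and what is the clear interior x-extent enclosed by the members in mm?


A house (or room) frame. The interior width is 3576 mm.

Four 2360 mm walls enclosing a rectangle with no floor or roof — a room or house frame. Outside width is 3820 mm and wall thickness is 122 mm, so the interior width is 3820 − 2 × 122 = 3576 mm.


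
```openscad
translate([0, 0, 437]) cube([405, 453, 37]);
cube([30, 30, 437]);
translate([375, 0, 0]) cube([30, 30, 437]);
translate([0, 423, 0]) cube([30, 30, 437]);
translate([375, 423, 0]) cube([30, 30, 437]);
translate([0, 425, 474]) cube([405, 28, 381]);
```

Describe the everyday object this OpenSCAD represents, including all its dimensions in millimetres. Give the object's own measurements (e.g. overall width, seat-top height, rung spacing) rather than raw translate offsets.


A chair. The seat is a 405×453×37 mm slab with its top at z = 474 mm, on four 30×30 mm corner legs (flush with the seat edges, standing on z = 0). A flat backrest 28 mm thick, 381 mm tall, spans the full seat width and rises from the seat top along its +y edge, rear face flush with the rear of the seat.


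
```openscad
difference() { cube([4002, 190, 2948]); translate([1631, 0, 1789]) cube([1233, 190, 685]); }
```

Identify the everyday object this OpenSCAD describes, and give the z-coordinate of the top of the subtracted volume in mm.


A wall with a window opening. The window head height is 2474 mm.

A wall with a rectangular opening subtracted — a window. Sill at z = 1789, opening 685 mm tall, so the head is at 1789 + 685 = 2474 mm.


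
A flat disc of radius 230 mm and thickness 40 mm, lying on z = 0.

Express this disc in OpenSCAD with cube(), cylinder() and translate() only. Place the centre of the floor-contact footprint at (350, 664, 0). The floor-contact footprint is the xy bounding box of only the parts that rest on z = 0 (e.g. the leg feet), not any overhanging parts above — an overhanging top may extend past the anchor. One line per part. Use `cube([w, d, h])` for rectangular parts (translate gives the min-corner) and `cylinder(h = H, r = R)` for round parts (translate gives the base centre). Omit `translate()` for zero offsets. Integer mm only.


translate([350, 664, 0]) cylinder(h = 40, r = 230);
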